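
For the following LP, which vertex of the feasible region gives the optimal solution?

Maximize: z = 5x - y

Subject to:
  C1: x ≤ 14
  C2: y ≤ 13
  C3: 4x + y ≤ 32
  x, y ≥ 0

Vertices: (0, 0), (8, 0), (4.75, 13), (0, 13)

Evaluate the objective at each vertex of the feasible region:
  z(0, 0) = 0
  z(8, 0) = 40  ←
  z(4.75, 13) = 10.75
  z(0, 13) = -13
The maximum is at x = 8, y = 0.

(8, 0)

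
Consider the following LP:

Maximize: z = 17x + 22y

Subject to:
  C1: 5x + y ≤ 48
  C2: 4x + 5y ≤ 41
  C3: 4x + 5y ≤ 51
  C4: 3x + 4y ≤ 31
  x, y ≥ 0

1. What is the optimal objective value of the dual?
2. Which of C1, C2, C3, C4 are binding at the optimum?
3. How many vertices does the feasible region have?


1. 175
2. C2, C4
3. 5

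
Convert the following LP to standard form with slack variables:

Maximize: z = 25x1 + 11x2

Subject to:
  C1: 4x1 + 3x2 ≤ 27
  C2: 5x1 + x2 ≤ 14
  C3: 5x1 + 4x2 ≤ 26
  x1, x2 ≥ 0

max z = 25x1 + 11x2

s.t.
  4x1 + 3x2 + s1 = 27
  5x1 + x2 + s2 = 14
  5x1 + 4x2 + s3 = 26
  x1, x2, s1, s2, s3 ≥ 0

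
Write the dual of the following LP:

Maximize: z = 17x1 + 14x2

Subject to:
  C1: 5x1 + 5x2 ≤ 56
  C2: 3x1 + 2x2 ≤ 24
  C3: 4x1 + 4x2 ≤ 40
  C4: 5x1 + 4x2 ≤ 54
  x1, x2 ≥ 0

Primal max cᵀx s.t. Ax ≤ b, x ≥ 0  →  Dual min bᵀy s.t. Aᵀy ≥ c, y ≥ 0.

Minimize: z = 56y1 + 24y2 + 40y3 + 54y4

Subject to:
  5y1 + 3y2 + 4y3 + 5y4 ≥ 17
  5y1 + 2y2 + 4y3 + 4y4 ≥ 14
  y1, y2, y3, y4 ≥ 0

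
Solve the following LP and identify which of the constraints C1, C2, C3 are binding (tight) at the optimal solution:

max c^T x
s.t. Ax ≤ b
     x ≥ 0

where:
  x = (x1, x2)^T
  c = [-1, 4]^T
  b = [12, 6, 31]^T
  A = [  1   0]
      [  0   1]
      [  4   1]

At x1 = 0, x2 = 6, compute slack b - a·x for each constraint:
  C1: 12 − 0 = 12  (slack)
  C2: 6 − 6 = 0  (binding)
  C3: 31 − 6 = 25  (slack)

Optimal: x1 = 0, x2 = 6
Binding: C2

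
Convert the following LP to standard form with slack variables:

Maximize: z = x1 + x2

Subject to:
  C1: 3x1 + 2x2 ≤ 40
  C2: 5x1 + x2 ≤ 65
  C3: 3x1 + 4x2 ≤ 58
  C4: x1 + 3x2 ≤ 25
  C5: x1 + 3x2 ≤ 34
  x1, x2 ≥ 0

max z = x1 + x2

s.t.
  3x1 + 2x2 + s1 = 40
  5x1 + x2 + s2 = 65
  3x1 + 4x2 + s3 = 58
  x1 + 3x2 + s4 = 25
  x1 + 3x2 + s5 = 34
  x1, x2, s1, s2, s3, s4, s5 ≥ 0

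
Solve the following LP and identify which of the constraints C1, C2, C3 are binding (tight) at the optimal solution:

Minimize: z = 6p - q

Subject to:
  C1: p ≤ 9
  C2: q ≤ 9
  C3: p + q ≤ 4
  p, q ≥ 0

At p = 0, q = 4, compute slack b - a·x for each constraint:
  C1: 9 − 0 = 9  (slack)
  C2: 9 − 4 = 5  (slack)
  C3: 4 − 4 = 0  (binding)

Optimal: p = 0, q = 4
Binding: C3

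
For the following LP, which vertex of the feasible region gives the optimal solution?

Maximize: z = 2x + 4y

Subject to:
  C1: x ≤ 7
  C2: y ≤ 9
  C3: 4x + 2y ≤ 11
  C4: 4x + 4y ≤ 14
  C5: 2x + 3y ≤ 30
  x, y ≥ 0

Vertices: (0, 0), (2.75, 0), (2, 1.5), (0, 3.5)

Evaluate the objective at each vertex of the feasible region:
  z(0, 0) = 0
  z(2.75, 0) = 5.5
  z(2, 1.5) = 10
  z(0, 3.5) = 14  ←
The maximum is at x = 0, y = 3.5.

(0, 3.5)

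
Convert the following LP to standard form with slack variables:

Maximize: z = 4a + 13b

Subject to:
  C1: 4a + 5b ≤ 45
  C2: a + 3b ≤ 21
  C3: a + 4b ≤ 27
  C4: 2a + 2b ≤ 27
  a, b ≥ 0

max z = 4a + 13b

s.t.
  4a + 5b + s1 = 45
  a + 3b + s2 = 21
  a + 4b + s3 = 27
  2a + 2b + s4 = 27
  a, b, s1, s2, s3, s4 ≥ 0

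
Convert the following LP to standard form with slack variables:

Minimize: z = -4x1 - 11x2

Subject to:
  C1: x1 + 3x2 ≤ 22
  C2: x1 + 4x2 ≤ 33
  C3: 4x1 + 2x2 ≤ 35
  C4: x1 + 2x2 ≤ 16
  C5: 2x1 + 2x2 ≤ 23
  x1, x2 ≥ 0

min z = -4x1 - 11x2

s.t.
  x1 + 3x2 + s1 = 22
  x1 + 4x2 + s2 = 33
  4x1 + 2x2 + s3 = 35
  x1 + 2x2 + s4 = 16
  2x1 + 2x2 + s5 = 23
  x1, x2, s1, s2, s3, s4, s5 ≥ 0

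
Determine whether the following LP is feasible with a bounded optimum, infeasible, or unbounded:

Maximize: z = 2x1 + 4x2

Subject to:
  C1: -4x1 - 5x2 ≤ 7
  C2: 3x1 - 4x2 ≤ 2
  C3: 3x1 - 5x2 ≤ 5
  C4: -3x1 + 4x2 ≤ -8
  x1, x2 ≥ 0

Infeasible (no feasible solution exists)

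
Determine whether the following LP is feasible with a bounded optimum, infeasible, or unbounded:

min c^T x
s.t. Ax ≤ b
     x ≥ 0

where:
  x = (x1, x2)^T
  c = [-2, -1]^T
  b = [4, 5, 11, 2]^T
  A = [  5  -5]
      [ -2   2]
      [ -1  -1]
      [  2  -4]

Unbounded (objective can decrease without bound)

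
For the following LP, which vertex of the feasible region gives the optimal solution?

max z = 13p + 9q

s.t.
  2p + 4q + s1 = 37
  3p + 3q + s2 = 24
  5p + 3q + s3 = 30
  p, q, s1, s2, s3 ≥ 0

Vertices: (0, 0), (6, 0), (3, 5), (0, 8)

Evaluate the objective at each vertex of the feasible region:
  z(0, 0) = 0
  z(6, 0) = 78
  z(3, 5) = 84  ←
  z(0, 8) = 72
The maximum is at p = 3, q = 5.

(3, 5)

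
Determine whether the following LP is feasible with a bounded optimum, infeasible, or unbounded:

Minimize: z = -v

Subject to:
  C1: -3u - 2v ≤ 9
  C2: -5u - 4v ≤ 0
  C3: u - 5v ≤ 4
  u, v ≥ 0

Unbounded (objective can decrease without bound)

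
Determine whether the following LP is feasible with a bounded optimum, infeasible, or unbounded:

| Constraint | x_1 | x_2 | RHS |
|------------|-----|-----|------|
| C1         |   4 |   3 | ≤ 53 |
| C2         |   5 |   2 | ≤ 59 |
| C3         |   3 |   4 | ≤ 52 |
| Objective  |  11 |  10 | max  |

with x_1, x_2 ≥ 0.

Feasible with a bounded optimal solution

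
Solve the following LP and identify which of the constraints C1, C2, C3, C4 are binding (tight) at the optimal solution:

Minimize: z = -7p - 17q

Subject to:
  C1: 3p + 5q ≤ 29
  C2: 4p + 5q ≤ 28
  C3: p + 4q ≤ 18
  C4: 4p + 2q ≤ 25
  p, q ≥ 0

At p = 2, q = 4, compute slack b - a·x for each constraint:
  C1: 29 − 26 = 3  (slack)
  C2: 28 − 28 = 0  (binding)
  C3: 18 − 18 = 0  (binding)
  C4: 25 − 16 = 9  (slack)

Optimal: p = 2, q = 4
Binding: C2, C3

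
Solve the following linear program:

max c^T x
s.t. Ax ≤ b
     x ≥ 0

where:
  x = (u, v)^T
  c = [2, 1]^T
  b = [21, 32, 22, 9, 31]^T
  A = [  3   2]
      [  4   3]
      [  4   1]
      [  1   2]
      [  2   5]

Evaluate the objective at each vertex of the feasible region:
  z(0, 0) = 0
  z(5.5, 0) = 11
  z(5, 2) = 12  ←
  z(0, 4.5) = 4.5
The maximum is at u = 5, v = 2.

u = 5, v = 2, z = 12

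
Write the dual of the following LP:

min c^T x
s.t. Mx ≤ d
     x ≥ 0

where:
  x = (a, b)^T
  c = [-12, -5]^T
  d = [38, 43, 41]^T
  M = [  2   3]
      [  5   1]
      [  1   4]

Primal min cᵀx s.t. Ax ≤ b, x ≥ 0  →  Dual max −bᵀy s.t. Aᵀy ≥ −c, y ≥ 0.

Maximize: z = -38y1 - 43y2 - 41y3

Subject to:
  2y1 + 5y2 + y3 ≥ 12
  3y1 + y2 + 4y3 ≥ 5
  y1, y2, y3 ≥ 0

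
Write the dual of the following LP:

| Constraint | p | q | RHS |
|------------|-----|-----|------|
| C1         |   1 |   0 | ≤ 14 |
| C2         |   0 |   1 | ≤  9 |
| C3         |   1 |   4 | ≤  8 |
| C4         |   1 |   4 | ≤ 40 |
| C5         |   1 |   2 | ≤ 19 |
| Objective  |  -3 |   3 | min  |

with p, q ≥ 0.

Primal min cᵀx s.t. Ax ≤ b, x ≥ 0  →  Dual max −bᵀy s.t. Aᵀy ≥ −c, y ≥ 0.

Maximize: z = -14y1 - 9y2 - 8y3 - 40y4 - 19y5

Subject to:
  y1 + y3 + y4 + y5 ≥ 3
  y2 + 4y3 + 4y4 + 2y5 ≥ -3
  y1, y2, y3, y4, y5 ≥ 0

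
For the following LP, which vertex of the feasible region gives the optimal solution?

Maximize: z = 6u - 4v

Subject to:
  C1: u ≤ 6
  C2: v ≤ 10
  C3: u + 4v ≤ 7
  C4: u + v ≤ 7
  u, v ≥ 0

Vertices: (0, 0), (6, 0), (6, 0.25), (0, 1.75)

Evaluate the objective at each vertex of the feasible region:
  z(0, 0) = 0
  z(6, 0) = 36  ←
  z(6, 0.25) = 35
  z(0, 1.75) = -7
The maximum is at u = 6, v = 0.

(6, 0)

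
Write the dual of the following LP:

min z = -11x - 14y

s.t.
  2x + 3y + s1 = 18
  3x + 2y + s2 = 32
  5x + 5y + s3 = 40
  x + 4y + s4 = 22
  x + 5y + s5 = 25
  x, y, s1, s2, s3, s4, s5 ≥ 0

Primal min cᵀx s.t. Ax ≤ b, x ≥ 0  →  Dual max −bᵀy s.t. Aᵀy ≥ −c, y ≥ 0.

Maximize: z = -18y1 - 32y2 - 40y3 - 22y4 - 25y5

Subject to:
  2y1 + 3y2 + 5y3 + y4 + y5 ≥ 11
  3y1 + 2y2 + 5y3 + 4y4 + 5y5 ≥ 14
  y1, y2, y3, y4, y5 ≥ 0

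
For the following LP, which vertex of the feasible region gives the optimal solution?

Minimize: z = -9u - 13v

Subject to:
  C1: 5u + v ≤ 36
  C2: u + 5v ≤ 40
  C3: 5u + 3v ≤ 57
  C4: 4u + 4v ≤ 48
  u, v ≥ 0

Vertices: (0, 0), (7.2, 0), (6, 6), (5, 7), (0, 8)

Evaluate the objective at each vertex of the feasible region:
  z(0, 0) = 0
  z(7.2, 0) = -64.8
  z(6, 6) = -132
  z(5, 7) = -136  ←
  z(0, 8) = -104
The minimum is at u = 5, v = 7.

(5, 7)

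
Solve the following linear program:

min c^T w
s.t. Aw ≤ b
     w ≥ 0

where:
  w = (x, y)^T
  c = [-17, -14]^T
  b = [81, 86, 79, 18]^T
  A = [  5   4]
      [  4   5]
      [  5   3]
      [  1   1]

Evaluate the objective at each vertex of the feasible region:
  z(0, 0) = 0
  z(15.8, 0) = -268.6
  z(14.6, 2) = -276.2
  z(9, 9) = -279  ←
  z(4, 14) = -264
  z(0, 17.2) = -240.8
The minimum is at x = 9, y = 9.

x = 9, y = 9, z = -279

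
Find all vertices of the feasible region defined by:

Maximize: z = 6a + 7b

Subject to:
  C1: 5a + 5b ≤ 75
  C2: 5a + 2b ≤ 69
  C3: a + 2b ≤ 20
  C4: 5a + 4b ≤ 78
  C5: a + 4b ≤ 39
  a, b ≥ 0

(0, 0), (13.8, 0), (13, 2), (10, 5), (1, 9.5), (0, 9.75)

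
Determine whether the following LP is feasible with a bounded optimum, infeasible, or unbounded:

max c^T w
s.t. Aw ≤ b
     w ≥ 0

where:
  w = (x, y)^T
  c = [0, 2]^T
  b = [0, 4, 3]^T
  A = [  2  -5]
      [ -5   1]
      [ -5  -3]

Unbounded (objective can increase without bound)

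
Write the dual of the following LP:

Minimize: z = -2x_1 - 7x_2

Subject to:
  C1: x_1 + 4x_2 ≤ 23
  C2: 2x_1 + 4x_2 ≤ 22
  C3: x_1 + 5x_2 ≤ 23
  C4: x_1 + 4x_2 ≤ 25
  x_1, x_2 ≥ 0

Primal min cᵀx s.t. Ax ≤ b, x ≥ 0  →  Dual max −bᵀy s.t. Aᵀy ≥ −c, y ≥ 0.

Maximize: z = -23y1 - 22y2 - 23y3 - 25y4

Subject to:
  y1 + 2y2 + y3 + y4 ≥ 2
  4y1 + 4y2 + 5y3 + 4y4 ≥ 7
  y1, y2, y3, y4 ≥ 0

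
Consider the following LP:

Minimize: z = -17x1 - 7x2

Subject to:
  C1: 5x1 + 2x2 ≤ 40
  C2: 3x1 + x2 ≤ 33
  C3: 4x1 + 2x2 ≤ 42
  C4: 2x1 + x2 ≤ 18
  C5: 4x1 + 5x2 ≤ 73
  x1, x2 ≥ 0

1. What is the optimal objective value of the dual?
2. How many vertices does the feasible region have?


1. -138
2. 5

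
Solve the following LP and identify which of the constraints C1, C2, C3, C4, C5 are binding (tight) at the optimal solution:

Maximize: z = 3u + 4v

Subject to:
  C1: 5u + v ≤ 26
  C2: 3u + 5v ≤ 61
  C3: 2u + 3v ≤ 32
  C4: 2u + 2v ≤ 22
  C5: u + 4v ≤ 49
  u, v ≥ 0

At u = 1, v = 10, compute slack b - a·x for each constraint:
  C1: 26 − 15 = 11  (slack)
  C2: 61 − 53 = 8  (slack)
  C3: 32 − 32 = 0  (binding)
  C4: 22 − 22 = 0  (binding)
  C5: 49 − 41 = 8  (slack)

Optimal: u = 1, v = 10
Binding: C3, C4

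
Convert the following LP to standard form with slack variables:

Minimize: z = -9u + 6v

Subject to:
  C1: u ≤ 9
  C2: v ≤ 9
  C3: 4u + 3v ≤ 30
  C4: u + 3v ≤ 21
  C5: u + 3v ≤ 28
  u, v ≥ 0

min z = -9u + 6v

s.t.
  u + s1 = 9
  v + s2 = 9
  4u + 3v + s3 = 30
  u + 3v + s4 = 21
  u + 3v + s5 = 28
  u, v, s1, s2, s3, s4, s5 ≥ 0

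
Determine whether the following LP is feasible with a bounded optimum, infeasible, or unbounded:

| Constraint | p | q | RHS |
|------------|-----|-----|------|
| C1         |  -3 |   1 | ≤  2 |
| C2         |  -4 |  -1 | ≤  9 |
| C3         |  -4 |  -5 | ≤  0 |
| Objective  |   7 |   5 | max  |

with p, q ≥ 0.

Unbounded (objective can increase without bound)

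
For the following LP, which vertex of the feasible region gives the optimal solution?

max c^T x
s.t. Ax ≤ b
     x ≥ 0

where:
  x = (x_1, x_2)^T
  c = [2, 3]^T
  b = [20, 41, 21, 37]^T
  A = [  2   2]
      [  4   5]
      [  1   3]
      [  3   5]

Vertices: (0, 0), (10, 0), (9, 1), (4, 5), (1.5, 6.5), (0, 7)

Evaluate the objective at each vertex of the feasible region:
  z(0, 0) = 0
  z(10, 0) = 20
  z(9, 1) = 21
  z(4, 5) = 23  ←
  z(1.5, 6.5) = 22.5
  z(0, 7) = 21
The maximum is at x_1 = 4, x_2 = 5.

(4, 5)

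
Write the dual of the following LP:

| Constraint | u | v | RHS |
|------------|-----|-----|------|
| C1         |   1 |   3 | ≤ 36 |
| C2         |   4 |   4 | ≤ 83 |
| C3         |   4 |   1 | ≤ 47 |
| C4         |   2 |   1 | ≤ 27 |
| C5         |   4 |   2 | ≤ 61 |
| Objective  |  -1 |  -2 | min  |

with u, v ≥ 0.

Primal min cᵀx s.t. Ax ≤ b, x ≥ 0  →  Dual max −bᵀy s.t. Aᵀy ≥ −c, y ≥ 0.

Maximize: z = -36y1 - 83y2 - 47y3 - 27y4 - 61y5

Subject to:
  y1 + 4y2 + 4y3 + 2y4 + 4y5 ≥ 1
  3y1 + 4y2 + y3 + y4 + 2y5 ≥ 2
  y1, y2, y3, y4, y5 ≥ 0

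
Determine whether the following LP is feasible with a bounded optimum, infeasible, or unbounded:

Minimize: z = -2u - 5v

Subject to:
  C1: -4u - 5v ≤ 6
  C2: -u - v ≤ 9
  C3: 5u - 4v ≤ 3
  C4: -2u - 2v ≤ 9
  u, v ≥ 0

Unbounded (objective can decrease without bound)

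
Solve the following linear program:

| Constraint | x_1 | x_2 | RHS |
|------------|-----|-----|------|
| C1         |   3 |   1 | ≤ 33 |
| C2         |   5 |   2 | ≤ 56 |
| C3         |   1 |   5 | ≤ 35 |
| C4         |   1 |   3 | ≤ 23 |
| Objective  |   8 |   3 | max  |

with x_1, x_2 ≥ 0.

Evaluate the objective at each vertex of the feasible region:
  z(0, 0) = 0
  z(11, 0) = 88
  z(10, 3) = 89  ←
  z(9.385, 4.538) = 88.69
  z(5, 6) = 58
  z(0, 7) = 21
The maximum is at x_1 = 10, x_2 = 3.

x_1 = 10, x_2 = 3, z = 89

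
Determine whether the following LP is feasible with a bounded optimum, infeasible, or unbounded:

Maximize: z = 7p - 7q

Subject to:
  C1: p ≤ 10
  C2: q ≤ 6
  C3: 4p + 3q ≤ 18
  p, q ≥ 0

Feasible with a bounded optimal solution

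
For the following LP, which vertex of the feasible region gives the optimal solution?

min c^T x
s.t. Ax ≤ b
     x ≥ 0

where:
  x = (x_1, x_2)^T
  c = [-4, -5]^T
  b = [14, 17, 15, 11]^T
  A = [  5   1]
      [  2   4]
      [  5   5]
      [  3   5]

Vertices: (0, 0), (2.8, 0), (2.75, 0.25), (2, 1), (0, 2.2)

Evaluate the objective at each vertex of the feasible region:
  z(0, 0) = 0
  z(2.8, 0) = -11.2
  z(2.75, 0.25) = -12.25
  z(2, 1) = -13  ←
  z(0, 2.2) = -11
The minimum is at x_1 = 2, x_2 = 1.

(2, 1)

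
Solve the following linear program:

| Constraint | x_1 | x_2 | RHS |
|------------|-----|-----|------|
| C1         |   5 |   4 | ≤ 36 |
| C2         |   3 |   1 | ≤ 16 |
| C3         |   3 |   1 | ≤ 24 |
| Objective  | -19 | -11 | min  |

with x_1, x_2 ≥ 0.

Evaluate the objective at each vertex of the feasible region:
  z(0, 0) = 0
  z(5.333, 0) = -101.3
  z(4, 4) = -120  ←
  z(0, 9) = -99
The minimum is at x_1 = 4, x_2 = 4.

x_1 = 4, x_2 = 4, z = -120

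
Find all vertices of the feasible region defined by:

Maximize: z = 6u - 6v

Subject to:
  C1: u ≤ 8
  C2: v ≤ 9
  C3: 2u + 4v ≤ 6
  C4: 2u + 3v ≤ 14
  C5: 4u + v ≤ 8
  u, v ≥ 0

(0, 0), (2, 0), (1.857, 0.5714), (0, 1.5)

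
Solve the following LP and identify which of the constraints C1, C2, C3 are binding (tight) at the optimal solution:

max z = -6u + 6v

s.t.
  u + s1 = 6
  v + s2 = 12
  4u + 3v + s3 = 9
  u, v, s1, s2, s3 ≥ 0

At u = 0, v = 3, compute slack b - a·x for each constraint:
  C1: 6 − 0 = 6  (slack)
  C2: 12 − 3 = 9  (slack)
  C3: 9 − 9 = 0  (binding)

Optimal: u = 0, v = 3
Binding: C3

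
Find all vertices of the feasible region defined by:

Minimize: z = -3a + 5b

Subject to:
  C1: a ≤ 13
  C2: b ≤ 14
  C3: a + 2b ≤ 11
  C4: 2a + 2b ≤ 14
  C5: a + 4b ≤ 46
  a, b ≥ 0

(0, 0), (7, 0), (3, 4), (0, 5.5)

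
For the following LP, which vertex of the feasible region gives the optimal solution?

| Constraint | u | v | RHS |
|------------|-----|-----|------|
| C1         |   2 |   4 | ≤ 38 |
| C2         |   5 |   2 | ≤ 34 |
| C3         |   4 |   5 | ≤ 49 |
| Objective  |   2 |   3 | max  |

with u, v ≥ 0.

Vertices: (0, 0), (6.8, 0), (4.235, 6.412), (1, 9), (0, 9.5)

Evaluate the objective at each vertex of the feasible region:
  z(0, 0) = 0
  z(6.8, 0) = 13.6
  z(4.235, 6.412) = 27.71
  z(1, 9) = 29  ←
  z(0, 9.5) = 28.5
The maximum is at u = 1, v = 9.

(1, 9)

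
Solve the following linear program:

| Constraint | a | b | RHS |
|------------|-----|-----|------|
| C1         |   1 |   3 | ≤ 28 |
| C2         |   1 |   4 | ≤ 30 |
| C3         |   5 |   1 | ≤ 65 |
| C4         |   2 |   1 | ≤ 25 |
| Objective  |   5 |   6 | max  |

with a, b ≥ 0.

Evaluate the objective at each vertex of the feasible region:
  z(0, 0) = 0
  z(12.5, 0) = 62.5
  z(10, 5) = 80  ←
  z(0, 7.5) = 45
The maximum is at a = 10, b = 5.

a = 10, b = 5, z = 80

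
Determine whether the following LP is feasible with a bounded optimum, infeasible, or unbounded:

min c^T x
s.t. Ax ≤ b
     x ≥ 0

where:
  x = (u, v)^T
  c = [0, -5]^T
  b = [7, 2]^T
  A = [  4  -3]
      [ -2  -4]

Unbounded (objective can decrease without bound)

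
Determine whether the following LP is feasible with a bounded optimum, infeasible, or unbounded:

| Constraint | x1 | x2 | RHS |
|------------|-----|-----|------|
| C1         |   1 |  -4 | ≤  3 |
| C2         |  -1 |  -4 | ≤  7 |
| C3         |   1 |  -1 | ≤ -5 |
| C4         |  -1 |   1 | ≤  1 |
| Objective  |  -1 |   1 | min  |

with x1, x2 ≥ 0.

Infeasible (no feasible solution exists)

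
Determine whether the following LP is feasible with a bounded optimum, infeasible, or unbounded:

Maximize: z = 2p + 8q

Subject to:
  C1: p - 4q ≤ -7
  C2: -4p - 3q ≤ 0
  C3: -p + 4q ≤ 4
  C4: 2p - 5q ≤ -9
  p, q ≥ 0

Infeasible (no feasible solution exists)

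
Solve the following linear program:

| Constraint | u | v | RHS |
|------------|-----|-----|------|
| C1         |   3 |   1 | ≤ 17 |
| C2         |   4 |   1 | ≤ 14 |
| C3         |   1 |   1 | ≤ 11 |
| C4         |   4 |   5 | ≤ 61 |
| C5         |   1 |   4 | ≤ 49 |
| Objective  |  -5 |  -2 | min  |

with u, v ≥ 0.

Evaluate the objective at each vertex of the feasible region:
  z(0, 0) = 0
  z(3.5, 0) = -17.5
  z(1, 10) = -25  ←
  z(0, 11) = -22
The minimum is at u = 1, v = 10.

u = 1, v = 10, z = -25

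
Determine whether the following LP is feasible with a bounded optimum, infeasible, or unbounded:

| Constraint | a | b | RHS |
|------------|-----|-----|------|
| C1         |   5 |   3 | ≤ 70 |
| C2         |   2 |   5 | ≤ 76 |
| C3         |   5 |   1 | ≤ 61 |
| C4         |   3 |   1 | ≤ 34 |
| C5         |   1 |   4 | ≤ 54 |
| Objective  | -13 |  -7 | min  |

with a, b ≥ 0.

Feasible with a bounded optimal solution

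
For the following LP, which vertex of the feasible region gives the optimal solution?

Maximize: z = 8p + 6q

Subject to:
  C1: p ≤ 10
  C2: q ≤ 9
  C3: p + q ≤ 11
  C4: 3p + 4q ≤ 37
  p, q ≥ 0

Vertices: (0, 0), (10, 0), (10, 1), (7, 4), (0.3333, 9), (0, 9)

Evaluate the objective at each vertex of the feasible region:
  z(0, 0) = 0
  z(10, 0) = 80
  z(10, 1) = 86  ←
  z(7, 4) = 80
  z(0.3333, 9) = 56.67
  z(0, 9) = 54
The maximum is at p = 10, q = 1.

(10, 1)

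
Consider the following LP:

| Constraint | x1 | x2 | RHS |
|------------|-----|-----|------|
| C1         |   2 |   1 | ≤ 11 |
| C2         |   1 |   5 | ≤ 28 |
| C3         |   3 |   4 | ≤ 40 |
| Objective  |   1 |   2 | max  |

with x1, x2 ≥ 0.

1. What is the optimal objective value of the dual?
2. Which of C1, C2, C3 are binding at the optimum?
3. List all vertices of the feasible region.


1. 13
2. C1, C2
3. (0, 0), (5.5, 0), (3, 5), (0, 5.6)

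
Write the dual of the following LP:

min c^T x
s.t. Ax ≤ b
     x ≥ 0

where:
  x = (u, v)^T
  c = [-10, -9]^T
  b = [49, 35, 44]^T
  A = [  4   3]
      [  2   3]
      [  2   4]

Primal min cᵀx s.t. Ax ≤ b, x ≥ 0  →  Dual max −bᵀy s.t. Aᵀy ≥ −c, y ≥ 0.

Maximize: z = -49y1 - 35y2 - 44y3

Subject to:
  4y1 + 2y2 + 2y3 ≥ 10
  3y1 + 3y2 + 4y3 ≥ 9
  y1, y2, y3 ≥ 0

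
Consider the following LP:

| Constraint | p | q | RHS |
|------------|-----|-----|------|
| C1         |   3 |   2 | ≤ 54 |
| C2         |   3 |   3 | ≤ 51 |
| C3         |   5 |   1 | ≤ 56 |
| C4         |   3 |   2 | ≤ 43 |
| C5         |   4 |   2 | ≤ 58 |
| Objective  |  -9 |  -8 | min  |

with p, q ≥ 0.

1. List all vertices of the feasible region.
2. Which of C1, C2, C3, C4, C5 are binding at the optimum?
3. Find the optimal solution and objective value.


1. (0, 0), (11.2, 0), (9.857, 6.714), (9, 8), (0, 17)
2. C2, C4
3. p = 9, q = 8, z = -145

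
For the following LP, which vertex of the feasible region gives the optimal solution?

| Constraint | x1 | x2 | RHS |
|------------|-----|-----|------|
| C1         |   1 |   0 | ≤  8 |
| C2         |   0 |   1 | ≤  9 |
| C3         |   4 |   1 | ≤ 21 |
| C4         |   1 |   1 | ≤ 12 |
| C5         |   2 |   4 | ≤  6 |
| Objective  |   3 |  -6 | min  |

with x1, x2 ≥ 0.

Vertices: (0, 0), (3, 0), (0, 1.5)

Evaluate the objective at each vertex of the feasible region:
  z(0, 0) = 0
  z(3, 0) = 9
  z(0, 1.5) = -9  ←
The minimum is at x1 = 0, x2 = 1.5.

(0, 1.5)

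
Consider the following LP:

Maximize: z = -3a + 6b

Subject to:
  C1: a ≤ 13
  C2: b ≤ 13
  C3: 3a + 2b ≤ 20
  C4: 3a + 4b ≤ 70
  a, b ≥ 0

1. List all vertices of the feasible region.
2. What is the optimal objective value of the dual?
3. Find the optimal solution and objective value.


1. (0, 0), (6.667, 0), (0, 10)
2. 60
3. a = 0, b = 10, z = 60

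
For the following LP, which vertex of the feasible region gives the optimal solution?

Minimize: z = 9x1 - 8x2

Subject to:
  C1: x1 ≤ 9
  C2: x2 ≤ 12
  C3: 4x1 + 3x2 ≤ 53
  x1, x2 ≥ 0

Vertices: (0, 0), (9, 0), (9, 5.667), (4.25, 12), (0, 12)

Evaluate the objective at each vertex of the feasible region:
  z(0, 0) = 0
  z(9, 0) = 81
  z(9, 5.667) = 35.67
  z(4.25, 12) = -57.75
  z(0, 12) = -96  ←
The minimum is at x1 = 0, x2 = 12.

(0, 12)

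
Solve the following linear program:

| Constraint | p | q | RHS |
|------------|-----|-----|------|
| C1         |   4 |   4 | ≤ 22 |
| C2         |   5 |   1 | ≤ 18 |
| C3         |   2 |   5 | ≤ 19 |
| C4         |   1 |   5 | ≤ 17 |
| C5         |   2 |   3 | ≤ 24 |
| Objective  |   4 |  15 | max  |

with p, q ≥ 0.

Evaluate the objective at each vertex of the feasible region:
  z(0, 0) = 0
  z(3.6, 0) = 14.4
  z(3.125, 2.375) = 48.12
  z(2.833, 2.667) = 51.33
  z(2, 3) = 53  ←
  z(0, 3.4) = 51
The maximum is at p = 2, q = 3.

p = 2, q = 3, z = 53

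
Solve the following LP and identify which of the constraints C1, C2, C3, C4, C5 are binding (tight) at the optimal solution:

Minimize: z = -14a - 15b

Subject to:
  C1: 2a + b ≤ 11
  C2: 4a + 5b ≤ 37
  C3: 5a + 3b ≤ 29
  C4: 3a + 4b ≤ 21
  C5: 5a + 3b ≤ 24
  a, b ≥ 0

At a = 3, b = 3, compute slack b - a·x for each constraint:
  C1: 11 − 9 = 2  (slack)
  C2: 37 − 27 = 10  (slack)
  C3: 29 − 24 = 5  (slack)
  C4: 21 − 21 = 0  (binding)
  C5: 24 − 24 = 0  (binding)

Optimal: a = 3, b = 3
Binding: C4, C5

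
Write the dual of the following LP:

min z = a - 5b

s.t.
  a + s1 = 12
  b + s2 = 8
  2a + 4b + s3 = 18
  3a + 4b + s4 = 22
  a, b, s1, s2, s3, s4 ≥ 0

Primal min cᵀx s.t. Ax ≤ b, x ≥ 0  →  Dual max −bᵀy s.t. Aᵀy ≥ −c, y ≥ 0.

Maximize: z = -12y1 - 8y2 - 18y3 - 22y4

Subject to:
  y1 + 2y3 + 3y4 ≥ -1
  y2 + 4y3 + 4y4 ≥ 5
  y1, y2, y3, y4 ≥ 0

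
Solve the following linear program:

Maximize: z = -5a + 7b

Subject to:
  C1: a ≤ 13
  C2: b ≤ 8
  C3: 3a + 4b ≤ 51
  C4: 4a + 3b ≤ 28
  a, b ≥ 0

Evaluate the objective at each vertex of the feasible region:
  z(0, 0) = 0
  z(7, 0) = -35
  z(1, 8) = 51
  z(0, 8) = 56  ←
The maximum is at a = 0, b = 8.

a = 0, b = 8, z = 56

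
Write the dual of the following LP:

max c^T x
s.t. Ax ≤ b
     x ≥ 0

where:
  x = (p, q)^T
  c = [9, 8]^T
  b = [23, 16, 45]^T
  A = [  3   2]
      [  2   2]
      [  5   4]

Primal max cᵀx s.t. Ax ≤ b, x ≥ 0  →  Dual min bᵀy s.t. Aᵀy ≥ c, y ≥ 0.

Minimize: z = 23y1 + 16y2 + 45y3

Subject to:
  3y1 + 2y2 + 5y3 ≥ 9
  2y1 + 2y2 + 4y3 ≥ 8
  y1, y2, y3 ≥ 0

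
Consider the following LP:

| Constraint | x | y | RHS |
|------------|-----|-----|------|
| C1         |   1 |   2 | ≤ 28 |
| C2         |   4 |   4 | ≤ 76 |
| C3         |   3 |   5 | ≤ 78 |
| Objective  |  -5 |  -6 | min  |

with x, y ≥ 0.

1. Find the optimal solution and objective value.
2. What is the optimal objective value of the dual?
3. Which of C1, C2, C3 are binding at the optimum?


1. x = 10, y = 9, z = -104
2. -104
3. C1, C2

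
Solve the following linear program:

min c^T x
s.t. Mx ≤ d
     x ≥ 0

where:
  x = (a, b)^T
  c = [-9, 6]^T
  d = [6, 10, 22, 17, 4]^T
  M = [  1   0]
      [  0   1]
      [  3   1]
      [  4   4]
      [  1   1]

Evaluate the objective at each vertex of the feasible region:
  z(0, 0) = 0
  z(4, 0) = -36  ←
  z(0, 4) = 24
The minimum is at a = 4, b = 0.

a = 4, b = 0, z = -36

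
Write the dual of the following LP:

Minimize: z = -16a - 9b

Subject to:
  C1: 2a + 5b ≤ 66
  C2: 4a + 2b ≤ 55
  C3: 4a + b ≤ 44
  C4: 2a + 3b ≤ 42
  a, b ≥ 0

Primal min cᵀx s.t. Ax ≤ b, x ≥ 0  →  Dual max −bᵀy s.t. Aᵀy ≥ −c, y ≥ 0.

Maximize: z = -66y1 - 55y2 - 44y3 - 42y4

Subject to:
  2y1 + 4y2 + 4y3 + 2y4 ≥ 16
  5y1 + 2y2 + y3 + 3y4 ≥ 9
  y1, y2, y3, y4 ≥ 0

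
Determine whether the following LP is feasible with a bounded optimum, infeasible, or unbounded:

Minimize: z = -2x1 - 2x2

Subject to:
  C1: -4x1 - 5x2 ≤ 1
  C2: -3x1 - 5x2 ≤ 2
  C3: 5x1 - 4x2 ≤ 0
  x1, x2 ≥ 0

Unbounded (objective can decrease without bound)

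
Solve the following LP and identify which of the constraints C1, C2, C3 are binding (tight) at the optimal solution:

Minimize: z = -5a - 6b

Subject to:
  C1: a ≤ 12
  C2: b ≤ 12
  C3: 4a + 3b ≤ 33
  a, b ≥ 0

At a = 0, b = 11, compute slack b - a·x for each constraint:
  C1: 12 − 0 = 12  (slack)
  C2: 12 − 11 = 1  (slack)
  C3: 33 − 33 = 0  (binding)

Optimal: a = 0, b = 11
Binding: C3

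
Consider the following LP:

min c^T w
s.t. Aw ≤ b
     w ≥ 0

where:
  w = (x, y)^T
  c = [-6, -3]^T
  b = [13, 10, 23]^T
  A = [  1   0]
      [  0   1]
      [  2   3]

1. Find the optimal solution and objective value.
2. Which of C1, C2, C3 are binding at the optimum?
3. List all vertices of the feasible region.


1. x = 11.5, y = 0, z = -69
2. C3
3. (0, 0), (11.5, 0), (0, 7.667)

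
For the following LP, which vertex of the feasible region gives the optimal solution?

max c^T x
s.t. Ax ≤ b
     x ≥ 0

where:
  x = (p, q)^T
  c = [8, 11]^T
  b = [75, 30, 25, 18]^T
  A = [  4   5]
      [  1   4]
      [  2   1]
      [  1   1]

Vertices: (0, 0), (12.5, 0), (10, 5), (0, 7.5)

Evaluate the objective at each vertex of the feasible region:
  z(0, 0) = 0
  z(12.5, 0) = 100
  z(10, 5) = 135  ←
  z(0, 7.5) = 82.5
The maximum is at p = 10, q = 5.

(10, 5)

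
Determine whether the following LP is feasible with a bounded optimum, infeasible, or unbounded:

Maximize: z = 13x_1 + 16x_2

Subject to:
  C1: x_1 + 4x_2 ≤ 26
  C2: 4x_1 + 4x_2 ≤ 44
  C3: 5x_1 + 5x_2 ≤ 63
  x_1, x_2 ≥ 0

Feasible with a bounded optimal solution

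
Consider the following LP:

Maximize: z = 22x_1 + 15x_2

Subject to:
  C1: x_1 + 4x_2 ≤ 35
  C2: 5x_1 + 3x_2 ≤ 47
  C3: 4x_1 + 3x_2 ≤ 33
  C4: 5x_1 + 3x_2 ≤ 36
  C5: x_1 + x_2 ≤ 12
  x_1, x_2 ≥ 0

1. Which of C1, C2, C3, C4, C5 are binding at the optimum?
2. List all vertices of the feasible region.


1. C3, C4
2. (0, 0), (7.2, 0), (3, 7), (2.077, 8.231), (0, 8.75)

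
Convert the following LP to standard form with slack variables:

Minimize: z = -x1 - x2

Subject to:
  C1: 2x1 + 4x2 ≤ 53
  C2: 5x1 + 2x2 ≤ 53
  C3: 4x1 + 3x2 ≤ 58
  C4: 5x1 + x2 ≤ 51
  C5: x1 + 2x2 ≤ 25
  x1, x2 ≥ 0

min z = -x1 - x2

s.t.
  2x1 + 4x2 + s1 = 53
  5x1 + 2x2 + s2 = 53
  4x1 + 3x2 + s3 = 58
  5x1 + x2 + s4 = 51
  x1 + 2x2 + s5 = 25
  x1, x2, s1, s2, s3, s4, s5 ≥ 0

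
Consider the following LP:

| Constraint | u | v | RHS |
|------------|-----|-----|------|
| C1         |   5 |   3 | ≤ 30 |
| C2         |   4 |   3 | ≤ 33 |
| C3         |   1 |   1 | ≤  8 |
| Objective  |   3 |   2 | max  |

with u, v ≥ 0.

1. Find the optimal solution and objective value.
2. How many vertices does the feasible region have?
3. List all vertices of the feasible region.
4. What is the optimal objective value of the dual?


1. u = 3, v = 5, z = 19
2. 4
3. (0, 0), (6, 0), (3, 5), (0, 8)
4. 19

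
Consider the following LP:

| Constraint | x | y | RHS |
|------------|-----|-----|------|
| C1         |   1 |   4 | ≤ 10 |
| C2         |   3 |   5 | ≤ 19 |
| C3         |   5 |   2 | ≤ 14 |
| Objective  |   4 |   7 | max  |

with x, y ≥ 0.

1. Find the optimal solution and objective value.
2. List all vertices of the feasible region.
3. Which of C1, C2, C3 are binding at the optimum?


1. x = 2, y = 2, z = 22
2. (0, 0), (2.8, 0), (2, 2), (0, 2.5)
3. C1, C3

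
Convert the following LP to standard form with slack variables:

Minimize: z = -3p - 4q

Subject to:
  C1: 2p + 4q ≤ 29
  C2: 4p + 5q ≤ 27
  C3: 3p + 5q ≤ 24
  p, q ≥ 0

min z = -3p - 4q

s.t.
  2p + 4q + s1 = 29
  4p + 5q + s2 = 27
  3p + 5q + s3 = 24
  p, q, s1, s2, s3 ≥ 0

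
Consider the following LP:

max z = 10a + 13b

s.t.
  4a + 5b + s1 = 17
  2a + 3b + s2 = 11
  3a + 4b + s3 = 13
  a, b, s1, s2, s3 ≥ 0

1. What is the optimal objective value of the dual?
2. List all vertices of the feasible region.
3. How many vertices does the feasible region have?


1. 43
2. (0, 0), (4.25, 0), (3, 1), (0, 3.25)
3. 4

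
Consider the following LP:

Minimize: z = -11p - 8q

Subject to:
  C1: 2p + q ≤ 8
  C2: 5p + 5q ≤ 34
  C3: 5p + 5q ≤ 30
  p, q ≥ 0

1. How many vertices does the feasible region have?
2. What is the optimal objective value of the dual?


1. 4
2. -54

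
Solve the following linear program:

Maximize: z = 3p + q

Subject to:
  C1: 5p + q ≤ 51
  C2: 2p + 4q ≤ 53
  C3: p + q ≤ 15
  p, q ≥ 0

Evaluate the objective at each vertex of the feasible region:
  z(0, 0) = 0
  z(10.2, 0) = 30.6
  z(9, 6) = 33  ←
  z(3.5, 11.5) = 22
  z(0, 13.25) = 13.25
The maximum is at p = 9, q = 6.

p = 9, q = 6, z = 33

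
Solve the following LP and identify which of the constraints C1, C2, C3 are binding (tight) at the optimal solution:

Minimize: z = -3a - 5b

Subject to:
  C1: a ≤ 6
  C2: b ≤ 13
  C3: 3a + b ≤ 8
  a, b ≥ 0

At a = 0, b = 8, compute slack b - a·x for each constraint:
  C1: 6 − 0 = 6  (slack)
  C2: 13 − 8 = 5  (slack)
  C3: 8 − 8 = 0  (binding)

Optimal: a = 0, b = 8
Binding: C3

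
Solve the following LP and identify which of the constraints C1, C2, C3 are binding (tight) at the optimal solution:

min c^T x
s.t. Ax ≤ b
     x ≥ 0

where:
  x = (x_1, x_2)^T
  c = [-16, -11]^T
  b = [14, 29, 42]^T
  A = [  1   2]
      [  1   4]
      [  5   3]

At x_1 = 6, x_2 = 4, compute slack b - a·x for each constraint:
  C1: 14 − 14 = 0  (binding)
  C2: 29 − 22 = 7  (slack)
  C3: 42 − 42 = 0  (binding)

Optimal: x_1 = 6, x_2 = 4
Binding: C1, C3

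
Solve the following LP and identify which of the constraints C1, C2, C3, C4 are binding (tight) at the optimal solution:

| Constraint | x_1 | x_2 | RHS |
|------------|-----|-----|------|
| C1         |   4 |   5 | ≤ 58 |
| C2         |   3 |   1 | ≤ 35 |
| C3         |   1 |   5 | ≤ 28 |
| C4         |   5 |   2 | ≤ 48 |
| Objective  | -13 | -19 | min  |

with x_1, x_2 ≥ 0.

At x_1 = 8, x_2 = 4, compute slack b - a·x for each constraint:
  C1: 58 − 52 = 6  (slack)
  C2: 35 − 28 = 7  (slack)
  C3: 28 − 28 = 0  (binding)
  C4: 48 − 48 = 0  (binding)

Optimal: x_1 = 8, x_2 = 4
Binding: C3, C4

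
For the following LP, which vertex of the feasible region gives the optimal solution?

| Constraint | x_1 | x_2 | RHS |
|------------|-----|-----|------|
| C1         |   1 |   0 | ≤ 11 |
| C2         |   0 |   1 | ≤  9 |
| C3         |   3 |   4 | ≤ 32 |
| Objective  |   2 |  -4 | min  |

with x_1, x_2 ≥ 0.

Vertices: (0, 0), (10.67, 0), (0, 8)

Evaluate the objective at each vertex of the feasible region:
  z(0, 0) = 0
  z(10.67, 0) = 21.33
  z(0, 8) = -32  ←
The minimum is at x_1 = 0, x_2 = 8.

(0, 8)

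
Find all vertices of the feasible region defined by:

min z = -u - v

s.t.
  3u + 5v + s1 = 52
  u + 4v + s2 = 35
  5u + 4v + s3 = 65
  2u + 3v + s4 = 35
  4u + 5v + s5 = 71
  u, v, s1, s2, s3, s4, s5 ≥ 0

(0, 0), (13, 0), (9, 5), (4.714, 7.571), (0, 8.75)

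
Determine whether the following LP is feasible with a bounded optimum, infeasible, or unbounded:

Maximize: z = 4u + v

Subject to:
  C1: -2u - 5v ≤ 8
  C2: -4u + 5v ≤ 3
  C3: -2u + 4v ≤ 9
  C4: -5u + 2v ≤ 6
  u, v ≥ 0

Unbounded (objective can increase without bound)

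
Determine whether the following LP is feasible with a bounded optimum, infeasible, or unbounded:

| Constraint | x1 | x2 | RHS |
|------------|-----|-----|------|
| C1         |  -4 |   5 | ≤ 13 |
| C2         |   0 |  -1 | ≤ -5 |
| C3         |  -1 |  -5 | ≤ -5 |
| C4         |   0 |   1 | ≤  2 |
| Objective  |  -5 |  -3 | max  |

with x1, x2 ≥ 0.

Infeasible (no feasible solution exists)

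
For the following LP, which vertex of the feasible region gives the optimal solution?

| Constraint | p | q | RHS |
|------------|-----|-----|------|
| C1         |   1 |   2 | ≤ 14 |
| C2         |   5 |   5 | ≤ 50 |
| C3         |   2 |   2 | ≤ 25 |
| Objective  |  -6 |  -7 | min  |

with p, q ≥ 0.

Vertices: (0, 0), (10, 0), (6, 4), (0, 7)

Evaluate the objective at each vertex of the feasible region:
  z(0, 0) = 0
  z(10, 0) = -60
  z(6, 4) = -64  ←
  z(0, 7) = -49
The minimum is at p = 6, q = 4.

(6, 4)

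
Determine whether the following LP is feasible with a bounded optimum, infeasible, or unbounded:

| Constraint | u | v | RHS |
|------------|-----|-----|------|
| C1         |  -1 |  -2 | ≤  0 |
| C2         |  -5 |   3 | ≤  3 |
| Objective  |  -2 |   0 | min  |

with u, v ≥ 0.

Unbounded (objective can decrease without bound)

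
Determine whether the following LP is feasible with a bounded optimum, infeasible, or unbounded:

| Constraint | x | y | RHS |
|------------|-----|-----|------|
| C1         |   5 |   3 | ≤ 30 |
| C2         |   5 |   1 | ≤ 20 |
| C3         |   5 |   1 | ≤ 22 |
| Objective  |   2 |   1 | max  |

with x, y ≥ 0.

Feasible with a bounded optimal solution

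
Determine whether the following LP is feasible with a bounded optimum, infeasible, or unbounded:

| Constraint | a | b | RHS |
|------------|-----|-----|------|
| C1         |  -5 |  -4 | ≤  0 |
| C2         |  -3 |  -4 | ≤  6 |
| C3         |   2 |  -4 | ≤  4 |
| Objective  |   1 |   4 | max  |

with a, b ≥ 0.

Unbounded (objective can increase without bound)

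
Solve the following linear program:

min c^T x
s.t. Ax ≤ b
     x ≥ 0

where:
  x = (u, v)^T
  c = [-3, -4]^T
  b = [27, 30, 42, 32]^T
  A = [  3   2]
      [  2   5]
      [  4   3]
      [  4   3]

Evaluate the objective at each vertex of the feasible region:
  z(0, 0) = 0
  z(8, 0) = -24
  z(5, 4) = -31  ←
  z(0, 6) = -24
The minimum is at u = 5, v = 4.

u = 5, v = 4, z = -31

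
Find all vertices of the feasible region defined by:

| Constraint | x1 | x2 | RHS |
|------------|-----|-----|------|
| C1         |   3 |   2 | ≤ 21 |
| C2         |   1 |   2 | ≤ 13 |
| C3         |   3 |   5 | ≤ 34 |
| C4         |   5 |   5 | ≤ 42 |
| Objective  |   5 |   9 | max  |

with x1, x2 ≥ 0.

(0, 0), (7, 0), (4.2, 4.2), (4, 4.4), (3, 5), (0, 6.5)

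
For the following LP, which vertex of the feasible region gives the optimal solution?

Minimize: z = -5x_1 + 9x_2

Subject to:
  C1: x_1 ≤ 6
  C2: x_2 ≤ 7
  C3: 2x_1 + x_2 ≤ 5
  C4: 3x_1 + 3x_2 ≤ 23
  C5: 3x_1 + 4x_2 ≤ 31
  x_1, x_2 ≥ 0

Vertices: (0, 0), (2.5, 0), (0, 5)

Evaluate the objective at each vertex of the feasible region:
  z(0, 0) = 0
  z(2.5, 0) = -12.5  ←
  z(0, 5) = 45
The minimum is at x_1 = 2.5, x_2 = 0.

(2.5, 0)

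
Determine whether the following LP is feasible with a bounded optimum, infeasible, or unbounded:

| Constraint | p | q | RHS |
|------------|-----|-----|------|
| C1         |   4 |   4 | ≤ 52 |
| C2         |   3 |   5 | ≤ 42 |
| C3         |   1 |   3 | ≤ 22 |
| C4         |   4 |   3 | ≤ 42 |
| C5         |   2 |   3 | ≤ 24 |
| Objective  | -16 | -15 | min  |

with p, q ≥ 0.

Feasible with a bounded optimal solution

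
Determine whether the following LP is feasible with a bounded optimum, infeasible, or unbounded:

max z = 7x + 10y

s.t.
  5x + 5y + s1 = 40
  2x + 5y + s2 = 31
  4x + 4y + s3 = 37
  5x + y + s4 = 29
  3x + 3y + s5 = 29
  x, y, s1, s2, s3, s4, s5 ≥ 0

Feasible with a bounded optimal solution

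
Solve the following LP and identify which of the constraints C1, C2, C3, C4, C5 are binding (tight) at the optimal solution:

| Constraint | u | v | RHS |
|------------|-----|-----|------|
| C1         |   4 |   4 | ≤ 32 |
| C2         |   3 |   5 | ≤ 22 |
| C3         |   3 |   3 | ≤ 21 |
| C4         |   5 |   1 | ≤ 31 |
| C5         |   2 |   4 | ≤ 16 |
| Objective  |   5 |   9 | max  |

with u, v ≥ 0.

At u = 4, v = 2, compute slack b - a·x for each constraint:
  C1: 32 − 24 = 8  (slack)
  C2: 22 − 22 = 0  (binding)
  C3: 21 − 18 = 3  (slack)
  C4: 31 − 22 = 9  (slack)
  C5: 16 − 16 = 0  (binding)

Optimal: u = 4, v = 2
Binding: C2, C5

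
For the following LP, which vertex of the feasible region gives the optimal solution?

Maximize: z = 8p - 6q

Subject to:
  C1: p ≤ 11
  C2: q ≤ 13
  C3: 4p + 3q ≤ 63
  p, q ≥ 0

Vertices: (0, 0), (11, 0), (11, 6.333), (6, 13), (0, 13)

Evaluate the objective at each vertex of the feasible region:
  z(0, 0) = 0
  z(11, 0) = 88  ←
  z(11, 6.333) = 50
  z(6, 13) = -30
  z(0, 13) = -78
The maximum is at p = 11, q = 0.

(11, 0)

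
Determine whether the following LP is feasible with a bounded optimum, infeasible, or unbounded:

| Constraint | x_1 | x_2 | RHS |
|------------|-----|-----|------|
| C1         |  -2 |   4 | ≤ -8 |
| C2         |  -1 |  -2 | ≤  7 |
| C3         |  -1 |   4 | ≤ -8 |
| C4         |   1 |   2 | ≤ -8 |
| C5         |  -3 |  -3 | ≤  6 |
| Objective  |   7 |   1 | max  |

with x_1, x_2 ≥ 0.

Infeasible (no feasible solution exists)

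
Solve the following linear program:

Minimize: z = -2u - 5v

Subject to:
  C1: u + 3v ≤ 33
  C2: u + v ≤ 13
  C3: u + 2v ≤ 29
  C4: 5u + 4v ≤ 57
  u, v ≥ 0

Evaluate the objective at each vertex of the feasible region:
  z(0, 0) = 0
  z(11.4, 0) = -22.8
  z(5, 8) = -50
  z(3, 10) = -56  ←
  z(0, 11) = -55
The minimum is at u = 3, v = 10.

u = 3, v = 10, z = -56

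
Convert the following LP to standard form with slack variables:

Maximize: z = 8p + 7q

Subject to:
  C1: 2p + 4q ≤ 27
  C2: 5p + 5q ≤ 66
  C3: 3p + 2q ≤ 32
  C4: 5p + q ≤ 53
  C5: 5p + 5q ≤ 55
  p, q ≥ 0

max z = 8p + 7q

s.t.
  2p + 4q + s1 = 27
  5p + 5q + s2 = 66
  3p + 2q + s3 = 32
  5p + q + s4 = 53
  5p + 5q + s5 = 55
  p, q, s1, s2, s3, s4, s5 ≥ 0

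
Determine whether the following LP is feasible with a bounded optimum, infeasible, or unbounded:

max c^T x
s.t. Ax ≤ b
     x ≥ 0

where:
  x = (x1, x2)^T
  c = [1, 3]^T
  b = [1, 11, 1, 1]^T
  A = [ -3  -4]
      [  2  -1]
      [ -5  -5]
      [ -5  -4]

Unbounded (objective can increase without bound)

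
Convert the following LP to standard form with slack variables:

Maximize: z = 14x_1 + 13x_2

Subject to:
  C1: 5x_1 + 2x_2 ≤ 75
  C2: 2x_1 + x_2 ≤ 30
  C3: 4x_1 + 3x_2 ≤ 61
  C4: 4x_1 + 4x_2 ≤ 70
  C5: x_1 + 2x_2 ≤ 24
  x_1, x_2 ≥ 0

max z = 14x_1 + 13x_2

s.t.
  5x_1 + 2x_2 + s1 = 75
  2x_1 + x_2 + s2 = 30
  4x_1 + 3x_2 + s3 = 61
  4x_1 + 4x_2 + s4 = 70
  x_1 + 2x_2 + s5 = 24
  x_1, x_2, s1, s2, s3, s4, s5 ≥ 0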